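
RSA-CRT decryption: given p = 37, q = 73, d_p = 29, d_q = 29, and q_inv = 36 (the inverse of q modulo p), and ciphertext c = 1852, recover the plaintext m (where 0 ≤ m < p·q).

246

m₁ = c^(d_p) mod p: c ≡ 2 (mod 37), and 2^29 mod 37 = 24.
m₂ = c^(d_q) mod q: c ≡ 27 (mod 73), and 27^29 mod 73 = 27.
h = q_inv·(m₁ − m₂) mod p = 36·(24 − 27) mod 37 = 3.
m = m₂ + h·q = 27 + 3·73 = 246.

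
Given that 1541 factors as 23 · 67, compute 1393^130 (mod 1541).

509

Mod 23: 1393 ≡ 13; by Fermat, exponent reduces to 130 mod 22 = 20; 13^20 ≡ 3 (mod 23).
Mod 67: 1393 ≡ 53; by Fermat, exponent reduces to 130 mod 66 = 64; 53^64 ≡ 40 (mod 67).
Combine by CRT: x ≡ 3 (mod 23), x ≡ 40 (mod 67) ⇒ x ≡ 509 (mod 1541).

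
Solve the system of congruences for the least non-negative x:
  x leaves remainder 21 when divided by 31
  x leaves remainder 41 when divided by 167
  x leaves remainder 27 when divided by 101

313834

The moduli are pairwise coprime; N = 31·167·101 = 522877.
N/31 = 16867; 16867 ≡ 3 (mod 31); 3·21 ≡ 1, so inverse 21.
N/167 = 3131; 3131 ≡ 125 (mod 167); 125·163 ≡ 1, so inverse 163.
N/101 = 5177; 5177 ≡ 26 (mod 101); 26·35 ≡ 1, so inverse 35.
x ≡ 21·16867·21 + 41·3131·163 + 27·5177·35 = 33255085.
33255085 mod 522877 = 313834.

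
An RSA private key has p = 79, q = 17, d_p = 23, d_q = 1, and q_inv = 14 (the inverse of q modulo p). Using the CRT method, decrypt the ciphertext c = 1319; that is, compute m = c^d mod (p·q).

418

m₁ = c^(d_p) mod p: c ≡ 55 (mod 79), and 55^23 mod 79 = 23.
m₂ = c^(d_q) mod q: c ≡ 10 (mod 17), and 10^1 mod 17 = 10.
h = q_inv·(m₁ − m₂) mod p = 14·(23 − 10) mod 79 = 24.
m = m₂ + h·q = 10 + 24·17 = 418.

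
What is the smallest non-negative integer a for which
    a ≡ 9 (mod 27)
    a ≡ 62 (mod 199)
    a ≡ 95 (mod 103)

The moduli are pairwise coprime; N = 27·199·103 = 553419.
N/27 = 20497; 20497 ≡ 4 (mod 27); 4·7 ≡ 1, so inverse 7.
N/199 = 2781; 2781 ≡ 194 (mod 199); 194·159 ≡ 1, so inverse 159.
N/103 = 5373; 5373 ≡ 17 (mod 103); 17·97 ≡ 1, so inverse 97.
a ≡ 9·20497·7 + 62·2781·159 + 95·5373·97 = 78218604.
78218604 mod 553419 = 186525.

186525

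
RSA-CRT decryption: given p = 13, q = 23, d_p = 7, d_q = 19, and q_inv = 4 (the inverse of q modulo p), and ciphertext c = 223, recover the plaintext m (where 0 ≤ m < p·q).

m₁ = c^(d_p) mod p: c ≡ 2 (mod 13), and 2^7 mod 13 = 11.
m₂ = c^(d_q) mod q: c ≡ 16 (mod 23), and 16^19 mod 23 = 12.
h = q_inv·(m₁ − m₂) mod p = 4·(11 − 12) mod 13 = 9.
m = m₂ + h·q = 12 + 9·23 = 219.

219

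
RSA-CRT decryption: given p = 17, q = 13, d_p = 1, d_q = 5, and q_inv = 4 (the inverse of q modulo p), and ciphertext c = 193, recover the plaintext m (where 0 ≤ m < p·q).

m₁ = c^(d_p) mod p: c ≡ 6 (mod 17), and 6^1 mod 17 = 6.
m₂ = c^(d_q) mod q: c ≡ 11 (mod 13), and 11^5 mod 13 = 7.
h = q_inv·(m₁ − m₂) mod p = 4·(6 − 7) mod 17 = 13.
m = m₂ + h·q = 7 + 13·13 = 176.

176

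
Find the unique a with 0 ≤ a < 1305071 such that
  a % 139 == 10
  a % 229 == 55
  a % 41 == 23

175011

Combine the congruences pairwise.
From a ≡ 10 (mod 139) write a = 10 + 139t. Substituting into a ≡ 55 (mod 229) gives 139t ≡ 45 (mod 229), and since 139⁻¹ ≡ 201 (mod 229), t ≡ 114. Hence a ≡ 10 + 139·114 = 15856 (mod 31831).
From a ≡ 15856 (mod 31831) write a = 15856 + 31831t. Substituting into a ≡ 23 (mod 41) gives 31831t ≡ 34 (mod 41), and since 15⁻¹ ≡ 11 (mod 41), t ≡ 5. Hence a ≡ 15856 + 31831·5 = 175011 (mod 1305071).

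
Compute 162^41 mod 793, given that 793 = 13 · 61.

93

Mod 13: 162 ≡ 6; by Fermat, exponent reduces to 41 mod 12 = 5; 6^5 ≡ 2 (mod 13).
Mod 61: 162 ≡ 40; 40^41 ≡ 32 (mod 61).
Combine by CRT: x ≡ 2 (mod 13), x ≡ 32 (mod 61) ⇒ x ≡ 93 (mod 793).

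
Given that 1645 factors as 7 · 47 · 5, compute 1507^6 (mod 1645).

Mod 7: 1507 ≡ 2; since 6 | 6, by Fermat 2^6 ≡ 1 (mod 7).
Mod 47: 1507 ≡ 3; 3^6 ≡ 24 (mod 47).
Mod 5: 1507 ≡ 2; by Fermat, exponent reduces to 6 mod 4 = 2; 2^2 ≡ 4 (mod 5).
Combine by CRT: x ≡ 1 (mod 7), x ≡ 24 (mod 47), x ≡ 4 (mod 5) ⇒ x ≡ 729 (mod 1645).

729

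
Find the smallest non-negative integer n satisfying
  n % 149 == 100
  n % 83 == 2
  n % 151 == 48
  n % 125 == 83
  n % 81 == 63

13927244958

Combine the congruences pairwise.
From n ≡ 100 (mod 149) write n = 100 + 149t. Substituting into n ≡ 2 (mod 83) gives 149t ≡ 68 (mod 83), and since 66⁻¹ ≡ 39 (mod 83), t ≡ 79. Hence n ≡ 100 + 149·79 = 11871 (mod 12367).
From n ≡ 11871 (mod 12367) write n = 11871 + 12367t. Substituting into n ≡ 48 (mod 151) gives 12367t ≡ 106 (mod 151), and since 136⁻¹ ≡ 10 (mod 151), t ≡ 3. Hence n ≡ 11871 + 12367·3 = 48972 (mod 1867417).
From n ≡ 48972 (mod 1867417) write n = 48972 + 1867417t. Substituting into n ≡ 83 (mod 125) gives 1867417t ≡ 111 (mod 125), and since 42⁻¹ ≡ 3 (mod 125), t ≡ 83. Hence n ≡ 48972 + 1867417·83 = 155044583 (mod 233427125).
From n ≡ 155044583 (mod 233427125) write n = 155044583 + 233427125t. Substituting into n ≡ 63 (mod 81) gives 233427125t ≡ 10 (mod 81), and since 29⁻¹ ≡ 14 (mod 81), t ≡ 59. Hence n ≡ 155044583 + 233427125·59 = 13927244958 (mod 18907597125).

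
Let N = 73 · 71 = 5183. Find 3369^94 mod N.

4368

Mod 73: 3369 ≡ 11; by Fermat, exponent reduces to 94 mod 72 = 22; 11^22 ≡ 61 (mod 73).
Mod 71: 3369 ≡ 32; by Fermat, exponent reduces to 94 mod 70 = 24; 32^24 ≡ 37 (mod 71).
Combine by CRT: x ≡ 61 (mod 73), x ≡ 37 (mod 71) ⇒ x ≡ 4368 (mod 5183).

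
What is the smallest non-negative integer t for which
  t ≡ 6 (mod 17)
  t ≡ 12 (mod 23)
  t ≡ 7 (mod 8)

The moduli are pairwise coprime; N = 17·23·8 = 3128.
N/17 = 184; 184 ≡ 14 (mod 17); 14·11 ≡ 1, so inverse 11.
N/23 = 136; 136 ≡ 21 (mod 23); 21·11 ≡ 1, so inverse 11.
N/8 = 391; 391 ≡ 7 (mod 8); 7·7 ≡ 1, so inverse 7.
t ≡ 6·184·11 + 12·136·11 + 7·391·7 = 49255.
49255 mod 3128 = 2335.

2335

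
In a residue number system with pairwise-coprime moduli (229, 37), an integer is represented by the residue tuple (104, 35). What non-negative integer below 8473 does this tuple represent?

From x ≡ 104 (mod 229) write x = 104 + 229t. Substituting into x ≡ 35 (mod 37) gives 229t ≡ 5 (mod 37), and since 7⁻¹ ≡ 16 (mod 37), t ≡ 6. Hence x ≡ 104 + 229·6 = 1478 (mod 8473).

1478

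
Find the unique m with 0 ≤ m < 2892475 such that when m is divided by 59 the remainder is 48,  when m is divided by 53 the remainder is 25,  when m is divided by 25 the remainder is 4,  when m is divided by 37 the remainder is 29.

1854654

From m ≡ 48 (mod 59) write m = 48 + 59t. Substituting into m ≡ 25 (mod 53) gives 59t ≡ 30 (mod 53), and since 6⁻¹ ≡ 9 (mod 53), t ≡ 5. Hence m ≡ 48 + 59·5 = 343 (mod 3127).
From m ≡ 343 (mod 3127) write m = 343 + 3127t. Substituting into m ≡ 4 (mod 25) gives 3127t ≡ 11 (mod 25), and since 2⁻¹ ≡ 13 (mod 25), t ≡ 18. Hence m ≡ 343 + 3127·18 = 56629 (mod 78175).
From m ≡ 56629 (mod 78175) write m = 56629 + 78175t. Substituting into m ≡ 29 (mod 37) gives 78175t ≡ 10 (mod 37), and since 31⁻¹ ≡ 6 (mod 37), t ≡ 23. Hence m ≡ 56629 + 78175·23 = 1854654 (mod 2892475).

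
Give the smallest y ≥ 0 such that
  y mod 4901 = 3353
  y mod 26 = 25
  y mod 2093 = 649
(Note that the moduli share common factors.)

816919

Combine the congruences pairwise.
gcd(4901, 26) = 13 and 13 | (25 − 3353), so the pair is consistent; merging gives y ≡ 3353 (mod 9802), where 9802 = lcm(4901, 26).
gcd(9802, 2093) = 13 and 13 | (649 − 3353), so the pair is consistent; merging gives y ≡ 816919 (mod 1578122), where 1578122 = lcm(9802, 2093).
The solution is unique modulo lcm(4901, 26, 2093) = 1578122.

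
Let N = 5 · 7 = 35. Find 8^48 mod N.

1

Mod 5: 8 ≡ 3; since 4 | 48, by Fermat 3^48 ≡ 1 (mod 5).
Mod 7: 8 ≡ 1; since 6 | 48, by Fermat 1^48 ≡ 1 (mod 7).
Combine by CRT: x ≡ 1 (mod 5), x ≡ 1 (mod 7) ⇒ x ≡ 1 (mod 35).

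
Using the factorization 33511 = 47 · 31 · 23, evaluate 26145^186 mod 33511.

Mod 47: 26145 ≡ 13; by Fermat, exponent reduces to 186 mod 46 = 2; 13^2 ≡ 28 (mod 47).
Mod 31: 26145 ≡ 12; by Fermat, exponent reduces to 186 mod 30 = 6; 12^6 ≡ 2 (mod 31).
Mod 23: 26145 ≡ 17; by Fermat, exponent reduces to 186 mod 22 = 10; 17^10 ≡ 4 (mod 23).
Combine by CRT: x ≡ 28 (mod 47), x ≡ 2 (mod 31), x ≡ 4 (mod 23) ⇒ x ≡ 19439 (mod 33511).

19439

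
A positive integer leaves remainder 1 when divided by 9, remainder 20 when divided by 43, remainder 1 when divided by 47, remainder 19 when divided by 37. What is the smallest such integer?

From a ≡ 1 (mod 9) write a = 1 + 9t. Substituting into a ≡ 20 (mod 43) gives 9t ≡ 19 (mod 43), and since 9⁻¹ ≡ 24 (mod 43), t ≡ 26. Hence a ≡ 1 + 9·26 = 235 (mod 387).
From a ≡ 235 (mod 387) write a = 235 + 387t. Substituting into a ≡ 1 (mod 47) gives 387t ≡ 1 (mod 47), and since 11⁻¹ ≡ 30 (mod 47), t ≡ 30. Hence a ≡ 235 + 387·30 = 11845 (mod 18189).
From a ≡ 11845 (mod 18189) write a = 11845 + 18189t. Substituting into a ≡ 19 (mod 37) gives 18189t ≡ 14 (mod 37), and since 22⁻¹ ≡ 32 (mod 37), t ≡ 4. Hence a ≡ 11845 + 18189·4 = 84601 (mod 672993).

84601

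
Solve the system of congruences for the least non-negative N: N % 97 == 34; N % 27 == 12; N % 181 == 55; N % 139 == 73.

39384750

The moduli are pairwise coprime; M = 97·27·181·139 = 65891421.
M/97 = 679293; 679293 ≡ 2 (mod 97); 2·49 ≡ 1, so inverse 49.
M/27 = 2440423; 2440423 ≡ 1 (mod 27), inverse 1.
M/181 = 364041; 364041 ≡ 50 (mod 181); 50·105 ≡ 1, so inverse 105.
M/139 = 474039; 474039 ≡ 49 (mod 139); 49·122 ≡ 1, so inverse 122.
N ≡ 34·679293·49 + 12·2440423·1 + 55·364041·105 + 73·474039·122 = 7485115323.
7485115323 mod 65891421 = 39384750.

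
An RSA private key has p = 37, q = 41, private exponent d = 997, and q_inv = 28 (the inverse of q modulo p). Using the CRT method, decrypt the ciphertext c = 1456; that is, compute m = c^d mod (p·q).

1115

d_p = d mod (p−1) = 997 mod 36 = 25; d_q = d mod (q−1) = 37.
m₁ = c^(d_p) mod p: c ≡ 13 (mod 37), and 13^25 mod 37 = 5.
m₂ = c^(d_q) mod q: c ≡ 21 (mod 41), and 21^37 mod 41 = 8.
h = q_inv·(m₁ − m₂) mod p = 28·(5 − 8) mod 37 = 27.
m = m₂ + h·q = 8 + 27·41 = 1115.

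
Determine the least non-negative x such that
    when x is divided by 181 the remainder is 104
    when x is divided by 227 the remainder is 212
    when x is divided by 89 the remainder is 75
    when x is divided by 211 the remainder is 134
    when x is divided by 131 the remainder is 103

81855954144

From x ≡ 104 (mod 181) write x = 104 + 181t. Substituting into x ≡ 212 (mod 227) gives 181t ≡ 108 (mod 227), and since 181⁻¹ ≡ 74 (mod 227), t ≡ 47. Hence x ≡ 104 + 181·47 = 8611 (mod 41087).
From x ≡ 8611 (mod 41087) write x = 8611 + 41087t. Substituting into x ≡ 75 (mod 89) gives 41087t ≡ 8 (mod 89), and since 58⁻¹ ≡ 66 (mod 89), t ≡ 83. Hence x ≡ 8611 + 41087·83 = 3418832 (mod 3656743).
From x ≡ 3418832 (mod 3656743) write x = 3418832 + 3656743t. Substituting into x ≡ 134 (mod 211) gives 3656743t ≡ 135 (mod 211), and since 113⁻¹ ≡ 183 (mod 211), t ≡ 18. Hence x ≡ 3418832 + 3656743·18 = 69240206 (mod 771572773).
From x ≡ 69240206 (mod 771572773) write x = 69240206 + 771572773t. Substituting into x ≡ 103 (mod 131) gives 771572773t ≡ 78 (mod 131), and since 65⁻¹ ≡ 129 (mod 131), t ≡ 106. Hence x ≡ 69240206 + 771572773·106 = 81855954144 (mod 101076033263).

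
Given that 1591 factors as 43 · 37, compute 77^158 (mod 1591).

Mod 43: 77 ≡ 34; by Fermat, exponent reduces to 158 mod 42 = 32; 34^32 ≡ 40 (mod 43).
Mod 37: 77 ≡ 3; by Fermat, exponent reduces to 158 mod 36 = 14; 3^14 ≡ 16 (mod 37).
Combine by CRT: x ≡ 40 (mod 43), x ≡ 16 (mod 37) ⇒ x ≡ 1459 (mod 1591).

1459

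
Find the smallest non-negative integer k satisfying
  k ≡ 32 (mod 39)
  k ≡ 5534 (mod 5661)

gcd(39, 5661) = 3 and 3 | (5534 − 32), so the pair is consistent; merging gives k ≡ 39500 (mod 73593), where 73593 = lcm(39, 5661).
The solution is unique modulo lcm(39, 5661) = 73593.

39500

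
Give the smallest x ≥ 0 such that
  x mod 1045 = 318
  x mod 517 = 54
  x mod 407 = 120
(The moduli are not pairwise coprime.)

Combine the congruences pairwise.
gcd(1045, 517) = 11 and 11 | (54 − 318), so the pair is consistent; merging gives x ≡ 24353 (mod 49115), where 49115 = lcm(1045, 517).
gcd(49115, 407) = 11 and 11 | (120 − 24353), so the pair is consistent; merging gives x ≡ 711963 (mod 1817255), where 1817255 = lcm(49115, 407).
The solution is unique modulo lcm(1045, 517, 407) = 1817255.

711963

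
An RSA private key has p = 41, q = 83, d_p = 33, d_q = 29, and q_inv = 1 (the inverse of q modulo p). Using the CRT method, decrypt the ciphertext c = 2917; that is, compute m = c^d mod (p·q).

m₁ = c^(d_p) mod p: c ≡ 6 (mod 41), and 6^33 mod 41 = 17.
m₂ = c^(d_q) mod q: c ≡ 12 (mod 83), and 12^29 mod 83 = 33.
h = q_inv·(m₁ − m₂) mod p = 1·(17 − 33) mod 41 = 25.
m = m₂ + h·q = 33 + 25·83 = 2108.

2108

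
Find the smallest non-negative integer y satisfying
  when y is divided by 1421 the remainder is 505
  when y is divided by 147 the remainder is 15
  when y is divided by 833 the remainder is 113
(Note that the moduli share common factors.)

gcd(1421, 147) = 49 and 49 | (15 − 505), so the pair is consistent; merging gives y ≡ 1926 (mod 4263), where 4263 = lcm(1421, 147).
gcd(4263, 833) = 49 and 49 | (113 − 1926), so the pair is consistent; merging gives y ≡ 31767 (mod 72471), where 72471 = lcm(4263, 833).
The solution is unique modulo lcm(1421, 147, 833) = 72471.

31767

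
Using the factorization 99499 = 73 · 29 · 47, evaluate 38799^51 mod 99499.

Mod 73: 38799 ≡ 36; 36^51 ≡ 65 (mod 73).
Mod 29: 38799 ≡ 26; by Fermat, exponent reduces to 51 mod 28 = 23; 26^23 ≡ 21 (mod 29).
Mod 47: 38799 ≡ 24; by Fermat, exponent reduces to 51 mod 46 = 5; 24^5 ≡ 25 (mod 47).
Combine by CRT: x ≡ 65 (mod 73), x ≡ 21 (mod 29), x ≡ 25 (mod 47) ⇒ x ≡ 84672 (mod 99499).

84672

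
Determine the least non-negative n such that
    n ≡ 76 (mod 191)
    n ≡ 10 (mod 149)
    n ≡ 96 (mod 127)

The moduli are pairwise coprime; M = 191·149·127 = 3614293.
M/191 = 18923; 18923 ≡ 14 (mod 191); 14·41 ≡ 1, so inverse 41.
M/149 = 24257; 24257 ≡ 119 (mod 149); 119·144 ≡ 1, so inverse 144.
M/127 = 28459; 28459 ≡ 11 (mod 127); 11·104 ≡ 1, so inverse 104.
n ≡ 76·18923·41 + 10·24257·144 + 96·28459·104 = 378028804.
378028804 mod 3614293 = 2142332.

2142332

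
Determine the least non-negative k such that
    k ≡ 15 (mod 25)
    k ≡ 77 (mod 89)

Combine the congruences pairwise.
From k ≡ 15 (mod 25) write k = 15 + 25t. Substituting into k ≡ 77 (mod 89) gives 25t ≡ 62 (mod 89), and since 25⁻¹ ≡ 57 (mod 89), t ≡ 63. Hence k ≡ 15 + 25·63 = 1590 (mod 2225).

1590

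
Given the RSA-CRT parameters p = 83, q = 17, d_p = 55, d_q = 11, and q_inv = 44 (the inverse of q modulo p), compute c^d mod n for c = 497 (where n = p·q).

829

m₁ = c^(d_p) mod p: c ≡ 82 (mod 83), and 82^55 mod 83 = 82.
m₂ = c^(d_q) mod q: c ≡ 4 (mod 17), and 4^11 mod 17 = 13.
h = q_inv·(m₁ − m₂) mod p = 44·(82 − 13) mod 83 = 48.
m = m₂ + h·q = 13 + 48·17 = 829.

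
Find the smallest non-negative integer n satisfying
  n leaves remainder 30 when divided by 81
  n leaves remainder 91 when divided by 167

759

From n ≡ 30 (mod 81) write n = 30 + 81t. Substituting into n ≡ 91 (mod 167) gives 81t ≡ 61 (mod 167), and since 81⁻¹ ≡ 33 (mod 167), t ≡ 9. Hence n ≡ 30 + 81·9 = 759 (mod 13527).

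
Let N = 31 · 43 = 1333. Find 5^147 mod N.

Mod 31: 5 ≡ 5; by Fermat, exponent reduces to 147 mod 30 = 27; 5^27 ≡ 1 (mod 31).
Mod 43: 5 ≡ 5; by Fermat, exponent reduces to 147 mod 42 = 21; 5^21 ≡ 42 (mod 43).
Combine by CRT: x ≡ 1 (mod 31), x ≡ 42 (mod 43) ⇒ x ≡ 1117 (mod 1333).

1117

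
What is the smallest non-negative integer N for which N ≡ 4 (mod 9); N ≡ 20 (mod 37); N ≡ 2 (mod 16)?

1426

From N ≡ 4 (mod 9) write N = 4 + 9t. Substituting into N ≡ 20 (mod 37) gives 9t ≡ 16 (mod 37), and since 9⁻¹ ≡ 33 (mod 37), t ≡ 10. Hence N ≡ 4 + 9·10 = 94 (mod 333).
From N ≡ 94 (mod 333) write N = 94 + 333t. Substituting into N ≡ 2 (mod 16) gives 333t ≡ 4 (mod 16), and since 13⁻¹ ≡ 5 (mod 16), t ≡ 4. Hence N ≡ 94 + 333·4 = 1426 (mod 5328).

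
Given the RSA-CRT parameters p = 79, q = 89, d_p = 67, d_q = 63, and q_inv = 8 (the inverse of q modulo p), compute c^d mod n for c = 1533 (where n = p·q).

m₁ = c^(d_p) mod p: c ≡ 32 (mod 79), and 32^67 mod 79 = 72.
m₂ = c^(d_q) mod q: c ≡ 20 (mod 89), and 20^63 mod 89 = 9.
h = q_inv·(m₁ − m₂) mod p = 8·(72 − 9) mod 79 = 30.
m = m₂ + h·q = 9 + 30·89 = 2679.

2679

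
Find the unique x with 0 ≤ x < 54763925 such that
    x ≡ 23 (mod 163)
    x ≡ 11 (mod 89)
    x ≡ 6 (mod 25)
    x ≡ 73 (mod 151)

42749381

From x ≡ 23 (mod 163) write x = 23 + 163t. Substituting into x ≡ 11 (mod 89) gives 163t ≡ 77 (mod 89), and since 74⁻¹ ≡ 83 (mod 89), t ≡ 72. Hence x ≡ 23 + 163·72 = 11759 (mod 14507).
From x ≡ 11759 (mod 14507) write x = 11759 + 14507t. Substituting into x ≡ 6 (mod 25) gives 14507t ≡ 22 (mod 25), and since 7⁻¹ ≡ 18 (mod 25), t ≡ 21. Hence x ≡ 11759 + 14507·21 = 316406 (mod 362675).
From x ≡ 316406 (mod 362675) write x = 316406 + 362675t. Substituting into x ≡ 73 (mod 151) gives 362675t ≡ 12 (mod 151), and since 124⁻¹ ≡ 123 (mod 151), t ≡ 117. Hence x ≡ 316406 + 362675·117 = 42749381 (mod 54763925).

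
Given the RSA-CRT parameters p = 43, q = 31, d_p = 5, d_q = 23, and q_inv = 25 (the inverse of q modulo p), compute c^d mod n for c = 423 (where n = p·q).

m₁ = c^(d_p) mod p: c ≡ 36 (mod 43), and 36^5 mod 43 = 6.
m₂ = c^(d_q) mod q: c ≡ 20 (mod 31), and 20^23 mod 31 = 19.
h = q_inv·(m₁ − m₂) mod p = 25·(6 − 19) mod 43 = 19.
m = m₂ + h·q = 19 + 19·31 = 608.

608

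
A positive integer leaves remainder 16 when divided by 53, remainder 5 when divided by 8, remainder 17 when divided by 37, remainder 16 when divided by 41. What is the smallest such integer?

506325

The moduli are pairwise coprime; N = 53·8·37·41 = 643208.
N/53 = 12136; 12136 ≡ 52 (mod 53); 52·52 ≡ 1, so inverse 52.
N/8 = 80401; 80401 ≡ 1 (mod 8), inverse 1.
N/37 = 17384; 17384 ≡ 31 (mod 37); 31·6 ≡ 1, so inverse 6.
N/41 = 15688; 15688 ≡ 26 (mod 41); 26·30 ≡ 1, so inverse 30.
t ≡ 16·12136·52 + 5·80401·1 + 17·17384·6 + 16·15688·30 = 19802565.
19802565 mod 643208 = 506325.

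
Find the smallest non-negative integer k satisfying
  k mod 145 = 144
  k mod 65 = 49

1739

gcd(145, 65) = 5 and 5 | (49 − 144), so the pair is consistent; merging gives k ≡ 1739 (mod 1885), where 1885 = lcm(145, 65).
The solution is unique modulo lcm(145, 65) = 1885.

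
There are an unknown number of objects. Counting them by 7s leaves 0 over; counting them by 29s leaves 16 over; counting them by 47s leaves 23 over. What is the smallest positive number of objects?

4018

Combine the congruences pairwise.
From N ≡ 0 (mod 7) write N = 0 + 7t. Substituting into N ≡ 16 (mod 29) gives 7t ≡ 16 (mod 29), and since 7⁻¹ ≡ 25 (mod 29), t ≡ 23. Hence N ≡ 0 + 7·23 = 161 (mod 203).
From N ≡ 161 (mod 203) write N = 161 + 203t. Substituting into N ≡ 23 (mod 47) gives 203t ≡ 3 (mod 47), and since 15⁻¹ ≡ 22 (mod 47), t ≡ 19. Hence N ≡ 161 + 203·19 = 4018 (mod 9541).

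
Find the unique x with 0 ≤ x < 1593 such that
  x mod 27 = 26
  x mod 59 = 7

1187

From x ≡ 26 (mod 27) write x = 26 + 27t. Substituting into x ≡ 7 (mod 59) gives 27t ≡ 40 (mod 59), and since 27⁻¹ ≡ 35 (mod 59), t ≡ 43. Hence x ≡ 26 + 27·43 = 1187 (mod 1593).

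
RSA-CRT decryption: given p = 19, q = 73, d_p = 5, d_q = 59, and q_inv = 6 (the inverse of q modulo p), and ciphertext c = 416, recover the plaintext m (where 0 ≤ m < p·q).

1032

m₁ = c^(d_p) mod p: c ≡ 17 (mod 19), and 17^5 mod 19 = 6.
m₂ = c^(d_q) mod q: c ≡ 51 (mod 73), and 51^59 mod 73 = 10.
h = q_inv·(m₁ − m₂) mod p = 6·(6 − 10) mod 19 = 14.
m = m₂ + h·q = 10 + 14·73 = 1032.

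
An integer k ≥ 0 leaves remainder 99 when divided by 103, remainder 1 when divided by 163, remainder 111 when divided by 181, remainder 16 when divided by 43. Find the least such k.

The moduli are pairwise coprime; N = 103·163·181·43 = 130668787.
N/103 = 1268629; 1268629 ≡ 81 (mod 103); 81·14 ≡ 1, so inverse 14.
N/163 = 801649; 801649 ≡ 15 (mod 163); 15·87 ≡ 1, so inverse 87.
N/181 = 721927; 721927 ≡ 99 (mod 181); 99·64 ≡ 1, so inverse 64.
N/43 = 3038809; 3038809 ≡ 42 (mod 43); 42·42 ≡ 1, so inverse 42.
k ≡ 99·1268629·14 + 1·801649·87 + 111·721927·64 + 16·3038809·42 = 8998712313.
8998712313 mod 130668787 = 113234797.

113234797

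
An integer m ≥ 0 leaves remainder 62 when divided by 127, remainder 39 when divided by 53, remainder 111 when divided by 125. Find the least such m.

344486

From m ≡ 62 (mod 127) write m = 62 + 127t. Substituting into m ≡ 39 (mod 53) gives 127t ≡ 30 (mod 53), and since 21⁻¹ ≡ 48 (mod 53), t ≡ 9. Hence m ≡ 62 + 127·9 = 1205 (mod 6731).
From m ≡ 1205 (mod 6731) write m = 1205 + 6731t. Substituting into m ≡ 111 (mod 125) gives 6731t ≡ 31 (mod 125), and since 106⁻¹ ≡ 46 (mod 125), t ≡ 51. Hence m ≡ 1205 + 6731·51 = 344486 (mod 841375).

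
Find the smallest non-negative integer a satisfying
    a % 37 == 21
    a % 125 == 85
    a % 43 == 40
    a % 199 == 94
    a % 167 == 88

The moduli are pairwise coprime; N = 37·125·43·199·167 = 6609212875.
N/37 = 178627375; 178627375 ≡ 33 (mod 37); 33·9 ≡ 1, so inverse 9.
N/125 = 52873703; 52873703 ≡ 78 (mod 125); 78·117 ≡ 1, so inverse 117.
N/43 = 153702625; 153702625 ≡ 28 (mod 43); 28·20 ≡ 1, so inverse 20.
N/199 = 33212125; 33212125 ≡ 20 (mod 199); 20·10 ≡ 1, so inverse 10.
N/167 = 39576125; 39576125 ≡ 131 (mod 167); 131·51 ≡ 1, so inverse 51.
a ≡ 21·178627375·9 + 85·52873703·117 + 40·153702625·20 + 94·33212125·10 + 88·39576125·51 = 891388696710.
891388696710 mod 6609212875 = 5754171460.

5754171460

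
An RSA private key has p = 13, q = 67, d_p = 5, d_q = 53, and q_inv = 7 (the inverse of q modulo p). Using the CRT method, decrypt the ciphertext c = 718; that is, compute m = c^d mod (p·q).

867

m₁ = c^(d_p) mod p: c ≡ 3 (mod 13), and 3^5 mod 13 = 9.
m₂ = c^(d_q) mod q: c ≡ 48 (mod 67), and 48^53 mod 67 = 63.
h = q_inv·(m₁ − m₂) mod p = 7·(9 − 63) mod 13 = 12.
m = m₂ + h·q = 63 + 12·67 = 867.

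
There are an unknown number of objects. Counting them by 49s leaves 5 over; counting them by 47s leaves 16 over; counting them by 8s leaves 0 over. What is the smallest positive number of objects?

6032

From N ≡ 5 (mod 49) write N = 5 + 49t. Substituting into N ≡ 16 (mod 47) gives 49t ≡ 11 (mod 47), and since 2⁻¹ ≡ 24 (mod 47), t ≡ 29. Hence N ≡ 5 + 49·29 = 1426 (mod 2303).
From N ≡ 1426 (mod 2303) write N = 1426 + 2303t. Substituting into N ≡ 0 (mod 8) gives 2303t ≡ 6 (mod 8), and since 7⁻¹ ≡ 7 (mod 8), t ≡ 2. Hence N ≡ 1426 + 2303·2 = 6032 (mod 18424).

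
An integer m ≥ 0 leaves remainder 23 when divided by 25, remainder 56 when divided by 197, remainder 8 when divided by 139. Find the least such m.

105648

The moduli are pairwise coprime; N = 25·197·139 = 684575.
N/25 = 27383; 27383 ≡ 8 (mod 25); 8·22 ≡ 1, so inverse 22.
N/197 = 3475; 3475 ≡ 126 (mod 197); 126·86 ≡ 1, so inverse 86.
N/139 = 4925; 4925 ≡ 60 (mod 139); 60·95 ≡ 1, so inverse 95.
m ≡ 23·27383·22 + 56·3475·86 + 8·4925·95 = 34334398.
34334398 mod 684575 = 105648.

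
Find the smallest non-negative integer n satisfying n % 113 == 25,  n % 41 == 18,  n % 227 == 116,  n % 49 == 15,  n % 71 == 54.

1495663618

The moduli are pairwise coprime; M = 113·41·227·49·71 = 3658832989.
M/113 = 32379053; 32379053 ≡ 33 (mod 113); 33·24 ≡ 1, so inverse 24.
M/41 = 89239829; 89239829 ≡ 8 (mod 41); 8·36 ≡ 1, so inverse 36.
M/227 = 16118207; 16118207 ≡ 72 (mod 227); 72·41 ≡ 1, so inverse 41.
M/49 = 74670061; 74670061 ≡ 39 (mod 49); 39·44 ≡ 1, so inverse 44.
M/71 = 51532859; 51532859 ≡ 65 (mod 71); 65·59 ≡ 1, so inverse 59.
n ≡ 25·32379053·24 + 18·89239829·36 + 116·16118207·41 + 15·74670061·44 + 54·51532859·59 = 367378962518.
367378962518 mod 3658832989 = 1495663618.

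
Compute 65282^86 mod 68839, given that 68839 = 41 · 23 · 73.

Mod 41: 65282 ≡ 10; by Fermat, exponent reduces to 86 mod 40 = 6; 10^6 ≡ 10 (mod 41).
Mod 23: 65282 ≡ 8; by Fermat, exponent reduces to 86 mod 22 = 20; 8^20 ≡ 9 (mod 23).
Mod 73: 65282 ≡ 20; by Fermat, exponent reduces to 86 mod 72 = 14; 20^14 ≡ 12 (mod 73).
Combine by CRT: x ≡ 10 (mod 41), x ≡ 9 (mod 23), x ≡ 12 (mod 73) ⇒ x ≡ 67537 (mod 68839).

67537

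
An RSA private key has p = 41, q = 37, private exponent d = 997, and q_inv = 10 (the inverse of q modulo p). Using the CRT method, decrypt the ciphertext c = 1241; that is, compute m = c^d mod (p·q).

d_p = d mod (p−1) = 997 mod 40 = 37; d_q = d mod (q−1) = 25.
m₁ = c^(d_p) mod p: c ≡ 11 (mod 41), and 11^37 mod 41 = 13.
m₂ = c^(d_q) mod q: c ≡ 20 (mod 37), and 20^25 mod 37 = 15.
h = q_inv·(m₁ − m₂) mod p = 10·(13 − 15) mod 41 = 21.
m = m₂ + h·q = 15 + 21·37 = 792.

792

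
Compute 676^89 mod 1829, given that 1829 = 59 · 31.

Mod 59: 676 ≡ 27; by Fermat, exponent reduces to 89 mod 58 = 31; 27^31 ≡ 21 (mod 59).
Mod 31: 676 ≡ 25; by Fermat, exponent reduces to 89 mod 30 = 29; 25^29 ≡ 5 (mod 31).
Combine by CRT: x ≡ 21 (mod 59), x ≡ 5 (mod 31) ⇒ x ≡ 1555 (mod 1829).

1555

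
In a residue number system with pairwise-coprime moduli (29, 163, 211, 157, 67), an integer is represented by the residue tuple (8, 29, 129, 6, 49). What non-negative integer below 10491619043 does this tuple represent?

6351271883

The moduli are pairwise coprime; N = 29·163·211·157·67 = 10491619043.
N/29 = 361779967; 361779967 ≡ 8 (mod 29); 8·11 ≡ 1, so inverse 11.
N/163 = 64365761; 64365761 ≡ 158 (mod 163); 158·65 ≡ 1, so inverse 65.
N/211 = 49723313; 49723313 ≡ 108 (mod 211); 108·127 ≡ 1, so inverse 127.
N/157 = 66825599; 66825599 ≡ 119 (mod 157); 119·95 ≡ 1, so inverse 95.
N/67 = 156591329; 156591329 ≡ 1 (mod 67), inverse 1.
x ≡ 8·361779967·11 + 29·64365761·65 + 129·49723313·127 + 6·66825599·95 + 49·156591329·1 = 1013546700011.
1013546700011 mod 10491619043 = 6351271883.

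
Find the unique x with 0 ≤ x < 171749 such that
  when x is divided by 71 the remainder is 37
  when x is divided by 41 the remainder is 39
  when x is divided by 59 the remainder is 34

24106

From x ≡ 37 (mod 71) write x = 37 + 71t. Substituting into x ≡ 39 (mod 41) gives 71t ≡ 2 (mod 41), and since 30⁻¹ ≡ 26 (mod 41), t ≡ 11. Hence x ≡ 37 + 71·11 = 818 (mod 2911).
From x ≡ 818 (mod 2911) write x = 818 + 2911t. Substituting into x ≡ 34 (mod 59) gives 2911t ≡ 42 (mod 59), and since 20⁻¹ ≡ 3 (mod 59), t ≡ 8. Hence x ≡ 818 + 2911·8 = 24106 (mod 171749).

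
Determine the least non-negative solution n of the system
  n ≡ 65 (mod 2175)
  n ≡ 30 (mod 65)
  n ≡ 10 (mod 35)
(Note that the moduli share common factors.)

143615

Combine the congruences pairwise.
gcd(2175, 65) = 5 and 5 | (30 − 65), so the pair is consistent; merging gives n ≡ 2240 (mod 28275), where 28275 = lcm(2175, 65).
gcd(28275, 35) = 5 and 5 | (10 − 2240), so the pair is consistent; merging gives n ≡ 143615 (mod 197925), where 197925 = lcm(28275, 35).
The solution is unique modulo lcm(2175, 65, 35) = 197925.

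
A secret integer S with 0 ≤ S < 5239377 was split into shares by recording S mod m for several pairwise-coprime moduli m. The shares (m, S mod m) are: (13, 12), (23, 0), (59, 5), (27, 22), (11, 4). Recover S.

3980794

Combine the congruences pairwise.
From S ≡ 12 (mod 13) write S = 12 + 13t. Substituting into S ≡ 0 (mod 23) gives 13t ≡ 11 (mod 23), and since 13⁻¹ ≡ 16 (mod 23), t ≡ 15. Hence S ≡ 12 + 13·15 = 207 (mod 299).
From S ≡ 207 (mod 299) write S = 207 + 299t. Substituting into S ≡ 5 (mod 59) gives 299t ≡ 34 (mod 59), and since 4⁻¹ ≡ 15 (mod 59), t ≡ 38. Hence S ≡ 207 + 299·38 = 11569 (mod 17641).
From S ≡ 11569 (mod 17641) write S = 11569 + 17641t. Substituting into S ≡ 22 (mod 27) gives 17641t ≡ 9 (mod 27), and since 10⁻¹ ≡ 19 (mod 27), t ≡ 9. Hence S ≡ 11569 + 17641·9 = 170338 (mod 476307).
From S ≡ 170338 (mod 476307) write S = 170338 + 476307t. Substituting into S ≡ 4 (mod 11) gives 476307t ≡ 1 (mod 11), and since 7⁻¹ ≡ 8 (mod 11), t ≡ 8. Hence S ≡ 170338 + 476307·8 = 3980794 (mod 5239377).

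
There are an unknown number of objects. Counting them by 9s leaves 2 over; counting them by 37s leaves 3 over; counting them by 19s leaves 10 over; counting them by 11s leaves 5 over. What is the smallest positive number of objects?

From N ≡ 2 (mod 9) write N = 2 + 9t. Substituting into N ≡ 3 (mod 37) gives 9t ≡ 1 (mod 37), and since 9⁻¹ ≡ 33 (mod 37), t ≡ 33. Hence N ≡ 2 + 9·33 = 299 (mod 333).
From N ≡ 299 (mod 333) write N = 299 + 333t. Substituting into N ≡ 10 (mod 19) gives 333t ≡ 15 (mod 19), and since 10⁻¹ ≡ 2 (mod 19), t ≡ 11. Hence N ≡ 299 + 333·11 = 3962 (mod 6327).
From N ≡ 3962 (mod 6327) write N = 3962 + 6327t. Substituting into N ≡ 5 (mod 11) gives 6327t ≡ 3 (mod 11), and since 2⁻¹ ≡ 6 (mod 11), t ≡ 7. Hence N ≡ 3962 + 6327·7 = 48251 (mod 69597).

48251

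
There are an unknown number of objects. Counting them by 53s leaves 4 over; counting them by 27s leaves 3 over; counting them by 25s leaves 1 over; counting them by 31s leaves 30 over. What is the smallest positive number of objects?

320601

From N ≡ 4 (mod 53) write N = 4 + 53t. Substituting into N ≡ 3 (mod 27) gives 53t ≡ 26 (mod 27), and since 26⁻¹ ≡ 26 (mod 27), t ≡ 1. Hence N ≡ 4 + 53·1 = 57 (mod 1431).
From N ≡ 57 (mod 1431) write N = 57 + 1431t. Substituting into N ≡ 1 (mod 25) gives 1431t ≡ 19 (mod 25), and since 6⁻¹ ≡ 21 (mod 25), t ≡ 24. Hence N ≡ 57 + 1431·24 = 34401 (mod 35775).
From N ≡ 34401 (mod 35775) write N = 34401 + 35775t. Substituting into N ≡ 30 (mod 31) gives 35775t ≡ 8 (mod 31), and since 1⁻¹ ≡ 1 (mod 31), t ≡ 8. Hence N ≡ 34401 + 35775·8 = 320601 (mod 1109025).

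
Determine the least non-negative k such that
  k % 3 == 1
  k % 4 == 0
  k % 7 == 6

The moduli are pairwise coprime; N = 3·4·7 = 84.
N/3 = 28; 28 ≡ 1 (mod 3), inverse 1.
N/4 = 21; 21 ≡ 1 (mod 4), inverse 1.
N/7 = 12; 12 ≡ 5 (mod 7); 5·3 ≡ 1, so inverse 3.
k ≡ 1·28·1 + 0·21·1 + 6·12·3 = 244.
244 mod 84 = 76.

76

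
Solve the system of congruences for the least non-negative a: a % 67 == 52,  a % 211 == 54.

From a ≡ 52 (mod 67) write a = 52 + 67t. Substituting into a ≡ 54 (mod 211) gives 67t ≡ 2 (mod 211), and since 67⁻¹ ≡ 63 (mod 211), t ≡ 126. Hence a ≡ 52 + 67·126 = 8494 (mod 14137).

8494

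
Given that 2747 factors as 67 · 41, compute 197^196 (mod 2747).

Mod 67: 197 ≡ 63; by Fermat, exponent reduces to 196 mod 66 = 64; 63^64 ≡ 21 (mod 67).
Mod 41: 197 ≡ 33; by Fermat, exponent reduces to 196 mod 40 = 36; 33^36 ≡ 10 (mod 41).
Combine by CRT: x ≡ 21 (mod 67), x ≡ 10 (mod 41) ⇒ x ≡ 2634 (mod 2747).

2634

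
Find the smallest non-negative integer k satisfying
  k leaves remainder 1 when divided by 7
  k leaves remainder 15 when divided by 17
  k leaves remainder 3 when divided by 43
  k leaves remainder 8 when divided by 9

From k ≡ 1 (mod 7) write k = 1 + 7t. Substituting into k ≡ 15 (mod 17) gives 7t ≡ 14 (mod 17), and since 7⁻¹ ≡ 5 (mod 17), t ≡ 2. Hence k ≡ 1 + 7·2 = 15 (mod 119).
From k ≡ 15 (mod 119) write k = 15 + 119t. Substituting into k ≡ 3 (mod 43) gives 119t ≡ 31 (mod 43), and since 33⁻¹ ≡ 30 (mod 43), t ≡ 27. Hence k ≡ 15 + 119·27 = 3228 (mod 5117).
From k ≡ 3228 (mod 5117) write k = 3228 + 5117t. Substituting into k ≡ 8 (mod 9) gives 5117t ≡ 2 (mod 9), and since 5⁻¹ ≡ 2 (mod 9), t ≡ 4. Hence k ≡ 3228 + 5117·4 = 23696 (mod 46053).

23696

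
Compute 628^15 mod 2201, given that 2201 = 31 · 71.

Mod 31: 628 ≡ 8; 8^15 ≡ 1 (mod 31).
Mod 71: 628 ≡ 60; 60^15 ≡ 45 (mod 71).
Combine by CRT: x ≡ 1 (mod 31), x ≡ 45 (mod 71) ⇒ x ≡ 187 (mod 2201).

187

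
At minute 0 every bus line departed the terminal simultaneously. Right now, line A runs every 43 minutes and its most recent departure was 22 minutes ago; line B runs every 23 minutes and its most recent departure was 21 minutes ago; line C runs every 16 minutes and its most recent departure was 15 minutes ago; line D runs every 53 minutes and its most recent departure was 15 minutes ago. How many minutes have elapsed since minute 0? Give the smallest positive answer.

622447

Combine the congruences pairwise.
From t ≡ 22 (mod 43) write t = 22 + 43s. Substituting into t ≡ 21 (mod 23) gives 43s ≡ 22 (mod 23), and since 20⁻¹ ≡ 15 (mod 23), s ≡ 8. Hence t ≡ 22 + 43·8 = 366 (mod 989).
From t ≡ 366 (mod 989) write t = 366 + 989s. Substituting into t ≡ 15 (mod 16) gives 989s ≡ 1 (mod 16), and since 13⁻¹ ≡ 5 (mod 16), s ≡ 5. Hence t ≡ 366 + 989·5 = 5311 (mod 15824).
From t ≡ 5311 (mod 15824) write t = 5311 + 15824s. Substituting into t ≡ 15 (mod 53) gives 15824s ≡ 4 (mod 53), and since 30⁻¹ ≡ 23 (mod 53), s ≡ 39. Hence t ≡ 5311 + 15824·39 = 622447 (mod 838672).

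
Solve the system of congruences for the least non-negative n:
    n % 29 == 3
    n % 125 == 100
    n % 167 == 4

From n ≡ 3 (mod 29) write n = 3 + 29t. Substituting into n ≡ 100 (mod 125) gives 29t ≡ 97 (mod 125), and since 29⁻¹ ≡ 69 (mod 125), t ≡ 68. Hence n ≡ 3 + 29·68 = 1975 (mod 3625).
From n ≡ 1975 (mod 3625) write n = 1975 + 3625t. Substituting into n ≡ 4 (mod 167) gives 3625t ≡ 33 (mod 167), and since 118⁻¹ ≡ 92 (mod 167), t ≡ 30. Hence n ≡ 1975 + 3625·30 = 110725 (mod 605375).

110725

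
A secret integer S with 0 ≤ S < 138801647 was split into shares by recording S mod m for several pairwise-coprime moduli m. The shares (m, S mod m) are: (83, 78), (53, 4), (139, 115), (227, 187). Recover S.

The moduli are pairwise coprime; N = 83·53·139·227 = 138801647.
N/83 = 1672309; 1672309 ≡ 25 (mod 83); 25·10 ≡ 1, so inverse 10.
N/53 = 2618899; 2618899 ≡ 10 (mod 53); 10·16 ≡ 1, so inverse 16.
N/139 = 998573; 998573 ≡ 136 (mod 139); 136·46 ≡ 1, so inverse 46.
N/227 = 611461; 611461 ≡ 150 (mod 227); 150·56 ≡ 1, so inverse 56.
S ≡ 78·1672309·10 + 4·2618899·16 + 115·998573·46 + 187·611461·56 = 13157681318.
13157681318 mod 138801647 = 110326500.

110326500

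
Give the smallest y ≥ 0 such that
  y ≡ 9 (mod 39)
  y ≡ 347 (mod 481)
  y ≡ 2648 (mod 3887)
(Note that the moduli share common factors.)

Combine the congruences pairwise.
gcd(39, 481) = 13 and 13 | (347 − 9), so the pair is consistent; merging gives y ≡ 828 (mod 1443), where 1443 = lcm(39, 481).
gcd(1443, 3887) = 13 and 13 | (2648 − 828), so the pair is consistent; merging gives y ≡ 348591 (mod 431457), where 431457 = lcm(1443, 3887).
The solution is unique modulo lcm(39, 481, 3887) = 431457.

348591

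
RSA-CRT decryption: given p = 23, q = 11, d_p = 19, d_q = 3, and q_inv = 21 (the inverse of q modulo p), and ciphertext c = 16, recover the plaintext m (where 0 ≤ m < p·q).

m₁ = c^(d_p) mod p: c ≡ 16 (mod 23), and 16^19 mod 23 = 12.
m₂ = c^(d_q) mod q: c ≡ 5 (mod 11), and 5^3 mod 11 = 4.
h = q_inv·(m₁ − m₂) mod p = 21·(12 − 4) mod 23 = 7.
m = m₂ + h·q = 4 + 7·11 = 81.

81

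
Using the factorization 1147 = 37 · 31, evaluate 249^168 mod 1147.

1

Mod 37: 249 ≡ 27; by Fermat, exponent reduces to 168 mod 36 = 24; 27^24 ≡ 1 (mod 37).
Mod 31: 249 ≡ 1; by Fermat, exponent reduces to 168 mod 30 = 18; 1^18 ≡ 1 (mod 31).
Combine by CRT: x ≡ 1 (mod 37), x ≡ 1 (mod 31) ⇒ x ≡ 1 (mod 1147).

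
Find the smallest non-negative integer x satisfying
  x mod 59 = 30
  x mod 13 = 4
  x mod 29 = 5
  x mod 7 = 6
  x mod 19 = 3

From x ≡ 30 (mod 59) write x = 30 + 59t. Substituting into x ≡ 4 (mod 13) gives 59t ≡ 0 (mod 13), and since 7⁻¹ ≡ 2 (mod 13), t ≡ 0. Hence x ≡ 30 + 59·0 = 30 (mod 767).
From x ≡ 30 (mod 767) write x = 30 + 767t. Substituting into x ≡ 5 (mod 29) gives 767t ≡ 4 (mod 29), and since 13⁻¹ ≡ 9 (mod 29), t ≡ 7. Hence x ≡ 30 + 767·7 = 5399 (mod 22243).
From x ≡ 5399 (mod 22243) write x = 5399 + 22243t. Substituting into x ≡ 6 (mod 7) gives 22243t ≡ 4 (mod 7), and since 4⁻¹ ≡ 2 (mod 7), t ≡ 1. Hence x ≡ 5399 + 22243·1 = 27642 (mod 155701).
From x ≡ 27642 (mod 155701) write x = 27642 + 155701t. Substituting into x ≡ 3 (mod 19) gives 155701t ≡ 6 (mod 19), and since 15⁻¹ ≡ 14 (mod 19), t ≡ 8. Hence x ≡ 27642 + 155701·8 = 1273250 (mod 2958319).

1273250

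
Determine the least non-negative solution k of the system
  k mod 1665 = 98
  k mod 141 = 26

56708

gcd(1665, 141) = 3 and 3 | (26 − 98), so the pair is consistent; merging gives k ≡ 56708 (mod 78255), where 78255 = lcm(1665, 141).
The solution is unique modulo lcm(1665, 141) = 78255.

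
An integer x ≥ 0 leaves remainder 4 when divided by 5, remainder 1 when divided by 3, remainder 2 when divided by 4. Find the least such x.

The moduli are pairwise coprime; N = 5·3·4 = 60.
N/5 = 12; 12 ≡ 2 (mod 5); 2·3 ≡ 1, so inverse 3.
N/3 = 20; 20 ≡ 2 (mod 3); 2·2 ≡ 1, so inverse 2.
N/4 = 15; 15 ≡ 3 (mod 4); 3·3 ≡ 1, so inverse 3.
x ≡ 4·12·3 + 1·20·2 + 2·15·3 = 274.
274 mod 60 = 34.

34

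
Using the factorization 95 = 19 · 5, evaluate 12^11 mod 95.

8

Mod 19: 12 ≡ 12; 12^11 ≡ 8 (mod 19).
Mod 5: 12 ≡ 2; by Fermat, exponent reduces to 11 mod 4 = 3; 2^3 ≡ 3 (mod 5).
Combine by CRT: x ≡ 8 (mod 19), x ≡ 3 (mod 5) ⇒ x ≡ 8 (mod 95).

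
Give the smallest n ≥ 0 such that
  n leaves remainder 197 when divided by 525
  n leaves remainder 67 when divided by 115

gcd(525, 115) = 5 and 5 | (67 − 197), so the pair is consistent; merging gives n ≡ 11222 (mod 12075), where 12075 = lcm(525, 115).
The solution is unique modulo lcm(525, 115) = 12075.

11222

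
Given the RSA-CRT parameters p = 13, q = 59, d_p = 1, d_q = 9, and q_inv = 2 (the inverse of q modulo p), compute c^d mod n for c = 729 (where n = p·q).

m₁ = c^(d_p) mod p: c ≡ 1 (mod 13), and 1^1 mod 13 = 1.
m₂ = c^(d_q) mod q: c ≡ 21 (mod 59), and 21^9 mod 59 = 51.
h = q_inv·(m₁ − m₂) mod p = 2·(1 − 51) mod 13 = 4.
m = m₂ + h·q = 51 + 4·59 = 287.

287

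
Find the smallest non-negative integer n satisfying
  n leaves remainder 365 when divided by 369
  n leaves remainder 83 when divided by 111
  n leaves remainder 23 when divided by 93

145382

gcd(369, 111) = 3 and 3 | (83 − 365), so the pair is consistent; merging gives n ≡ 8852 (mod 13653), where 13653 = lcm(369, 111).
gcd(13653, 93) = 3 and 3 | (23 − 8852), so the pair is consistent; merging gives n ≡ 145382 (mod 423243), where 423243 = lcm(13653, 93).
The solution is unique modulo lcm(369, 111, 93) = 423243.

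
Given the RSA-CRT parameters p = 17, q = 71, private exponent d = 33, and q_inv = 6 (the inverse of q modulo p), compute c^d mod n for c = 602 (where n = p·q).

891

d_p = d mod (p−1) = 33 mod 16 = 1; d_q = d mod (q−1) = 33.
m₁ = c^(d_p) mod p: c ≡ 7 (mod 17), and 7^1 mod 17 = 7.
m₂ = c^(d_q) mod q: c ≡ 34 (mod 71), and 34^33 mod 71 = 39.
h = q_inv·(m₁ − m₂) mod p = 6·(7 − 39) mod 17 = 12.
m = m₂ + h·q = 39 + 12·71 = 891.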